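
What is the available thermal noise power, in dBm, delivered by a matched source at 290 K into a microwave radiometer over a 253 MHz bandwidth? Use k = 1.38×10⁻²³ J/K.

P_n = kTB = 1.38×10⁻²³ × 290 × 2.53×10⁸ = 1.01×10⁻¹² W
In dBm: 10 log₁₀(1.01×10⁻¹² / 10⁻³) = −89.9 dBm

−89.9 dBm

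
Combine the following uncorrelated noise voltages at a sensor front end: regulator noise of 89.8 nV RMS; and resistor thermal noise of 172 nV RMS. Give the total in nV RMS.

Uncorrelated sources add in power (mean-square): V_tot = √(ΣV_i²)
V_tot = √[(8.98×10⁻⁸)² + (1.72×10⁻⁷)²] = 1.94×10⁻⁷ V = 194 nV

194 nV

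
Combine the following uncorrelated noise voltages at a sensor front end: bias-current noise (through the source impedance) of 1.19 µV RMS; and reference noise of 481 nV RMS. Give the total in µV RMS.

1.28 µV

Uncorrelated sources add in power (mean-square): V_tot = √(ΣV_i²)
V_tot = √[(1.19×10⁻⁶)² + (4.81×10⁻⁷)²] = 1.28×10⁻⁶ V = 1.28 µV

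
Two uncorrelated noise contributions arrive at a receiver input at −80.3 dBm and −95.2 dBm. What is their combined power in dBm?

Convert to linear, add, convert back:
P₁ = 9.33×10⁻¹² W, P₂ = 3.02×10⁻¹³ W
P_tot = 9.63×10⁻¹² W → 10 log₁₀(P_tot / 10⁻³) = −80.2 dBm

−80.2 dBm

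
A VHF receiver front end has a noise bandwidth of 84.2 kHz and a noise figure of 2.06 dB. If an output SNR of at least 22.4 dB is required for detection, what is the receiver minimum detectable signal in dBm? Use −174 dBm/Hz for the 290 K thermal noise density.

−100.3 dBm

Sensitivity = −174 + 10 log₁₀(B) + NF + SNR_min
= −174 + 49.25 + 2.06 + 22.4
= −100.29 dBm → −100.3 dBm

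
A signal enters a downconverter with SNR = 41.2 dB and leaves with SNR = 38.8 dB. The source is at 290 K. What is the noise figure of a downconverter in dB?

2.4 dB

NF (dB) = SNR_in(dB) − SNR_out(dB) when the source is at T₀
NF = 41.2 − 38.8 = 2.4 dB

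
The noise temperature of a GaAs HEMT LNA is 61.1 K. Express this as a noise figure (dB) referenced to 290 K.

0.830 dB

F = 1 + T_e/T₀ = 1 + 61.1/290 = 1.21069
NF = 10 log₁₀(1.21069) = 0.830 dB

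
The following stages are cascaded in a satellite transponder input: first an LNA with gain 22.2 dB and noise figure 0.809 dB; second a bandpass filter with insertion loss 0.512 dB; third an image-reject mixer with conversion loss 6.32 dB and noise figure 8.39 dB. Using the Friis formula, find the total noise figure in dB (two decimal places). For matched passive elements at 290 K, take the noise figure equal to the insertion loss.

0.95 dB

Convert to linear (a loss of L dB is a gain of −L dB): F_i = 10^(NF_i/10), G_i = 10^(G_i,dB/10)
  Stage 1: F_1 = 10^(0.809/10) = 1.205, G_1 = 10^(22.2/10) = 166.0
  Stage 2: F_2 = 10^(0.512/10) = 1.125, G_2 = 10^(−0.512/10) = 0.8888
  Stage 3: F_3 = 10^(8.39/10) = 6.902, G_3 = 10^(−6.32/10) = 0.2333
Friis cascade:
  F = 1.205 + (1.125 − 1)/166.0 + (6.902 − 1)/147.5 = 1.246
NF = 10 log₁₀(1.246) = 0.95 dB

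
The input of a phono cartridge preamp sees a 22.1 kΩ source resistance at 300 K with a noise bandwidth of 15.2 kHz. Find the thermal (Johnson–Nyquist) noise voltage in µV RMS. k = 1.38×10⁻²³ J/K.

V_n = √(4kTRB)
4kTRB = 4 × 1.38×10⁻²³ × 300 × 2.21×10⁴ × 1.52×10⁴ = 5.56×10⁻¹² V²
V_n = √(5.56×10⁻¹²) = 2.36×10⁻⁶ V = 2.36 µV

2.36 µV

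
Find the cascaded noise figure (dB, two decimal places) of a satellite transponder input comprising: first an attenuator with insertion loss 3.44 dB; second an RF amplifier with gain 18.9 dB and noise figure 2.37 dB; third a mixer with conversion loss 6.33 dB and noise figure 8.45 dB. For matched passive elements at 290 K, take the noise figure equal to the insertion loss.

6.00 dB

Convert to linear (a loss of L dB is a gain of −L dB): F_i = 10^(NF_i/10), G_i = 10^(G_i,dB/10)
  Stage 1: F_1 = 10^(3.44/10) = 2.208, G_1 = 10^(−3.44/10) = 0.4529
  Stage 2: F_2 = 10^(2.37/10) = 1.726, G_2 = 10^(18.9/10) = 77.62
  Stage 3: F_3 = 10^(8.45/10) = 6.998, G_3 = 10^(−6.33/10) = 0.2328
Friis cascade:
  F = 2.208 + (1.726 − 1)/0.4529 + (6.998 − 1)/35.16 = 3.981
NF = 10 log₁₀(3.981) = 6.00 dB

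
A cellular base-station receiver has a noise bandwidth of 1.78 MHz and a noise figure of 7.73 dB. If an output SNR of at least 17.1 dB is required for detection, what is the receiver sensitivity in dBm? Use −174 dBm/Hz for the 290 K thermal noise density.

Sensitivity = −174 + 10 log₁₀(B) + NF + SNR_min
= −174 + 62.5 + 7.73 + 17.1
= −86.67 dBm → −86.7 dBm

−86.7 dBm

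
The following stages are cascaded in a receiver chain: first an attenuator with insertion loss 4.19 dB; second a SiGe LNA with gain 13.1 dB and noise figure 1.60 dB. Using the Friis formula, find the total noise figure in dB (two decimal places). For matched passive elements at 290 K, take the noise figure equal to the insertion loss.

5.79 dB

Convert to linear (a loss of L dB is a gain of −L dB): F_i = 10^(NF_i/10), G_i = 10^(G_i,dB/10)
  Stage 1: F_1 = 10^(4.19/10) = 2.624, G_1 = 10^(−4.19/10) = 0.3811
  Stage 2: F_2 = 10^(1.60/10) = 1.445, G_2 = 10^(13.1/10) = 20.42
Friis cascade:
  F = 2.624 + (1.445 − 1)/0.3811 = 3.793
NF = 10 log₁₀(3.793) = 5.79 dB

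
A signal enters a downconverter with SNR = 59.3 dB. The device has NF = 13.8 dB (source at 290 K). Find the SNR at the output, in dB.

45.5 dB

By definition F = SNR_in/SNR_out, so in dB: SNR_out = SNR_in − NF
SNR_out = 59.3 − 13.8 = 45.5 dB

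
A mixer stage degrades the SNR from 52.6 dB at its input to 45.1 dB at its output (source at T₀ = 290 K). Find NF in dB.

NF (dB) = SNR_in(dB) − SNR_out(dB) when the source is at T₀
NF = 52.6 − 45.1 = 7.5 dB

7.5 dB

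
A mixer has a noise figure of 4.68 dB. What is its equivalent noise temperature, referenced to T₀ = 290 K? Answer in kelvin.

562 K

F = 10^(4.68/10) = 2.93765
T_e = (F − 1)·T₀ = (2.93765 − 1) × 290 = 562 K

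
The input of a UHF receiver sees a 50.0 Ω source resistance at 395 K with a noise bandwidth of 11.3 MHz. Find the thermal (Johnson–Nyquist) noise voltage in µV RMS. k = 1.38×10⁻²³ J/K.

V_n = √(4kTRB)
4kTRB = 4 × 1.38×10⁻²³ × 395 × 5.00×10¹ × 1.13×10⁷ = 1.23×10⁻¹¹ V²
V_n = √(1.23×10⁻¹¹) = 3.51×10⁻⁶ V = 3.51 µV

3.51 µV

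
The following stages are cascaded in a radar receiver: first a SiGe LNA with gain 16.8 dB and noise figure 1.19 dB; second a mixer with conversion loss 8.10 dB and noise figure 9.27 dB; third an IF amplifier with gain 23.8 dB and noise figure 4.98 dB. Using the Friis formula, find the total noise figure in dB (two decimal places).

Convert to linear (a loss of L dB is a gain of −L dB): F_i = 10^(NF_i/10), G_i = 10^(G_i,dB/10)
  Stage 1: F_1 = 10^(1.19/10) = 1.315, G_1 = 10^(16.8/10) = 47.86
  Stage 2: F_2 = 10^(9.27/10) = 8.453, G_2 = 10^(−8.10/10) = 0.1549
  Stage 3: F_3 = 10^(4.98/10) = 3.148, G_3 = 10^(23.8/10) = 239.9
Friis cascade:
  F = 1.315 + (8.453 − 1)/47.86 + (3.148 − 1)/7.413 = 1.761
NF = 10 log₁₀(1.761) = 2.46 dB

2.46 dB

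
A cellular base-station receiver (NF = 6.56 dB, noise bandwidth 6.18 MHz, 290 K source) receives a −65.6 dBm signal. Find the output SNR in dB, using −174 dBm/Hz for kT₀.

Noise floor: N = −174 + 10 log₁₀(B) + NF
10 log₁₀(6.18×10⁶) = 67.91 dB
N = −174 + 67.91 + 6.56 = −99.53 dBm
SNR = P_sig − N = −65.6 − (−99.53) = 33.93 dB → 33.9 dB

33.9 dB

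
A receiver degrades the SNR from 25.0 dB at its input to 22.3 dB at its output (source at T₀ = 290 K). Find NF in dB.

NF (dB) = SNR_in(dB) − SNR_out(dB) when the source is at T₀
NF = 25.0 − 22.3 = 2.7 dB

2.7 dB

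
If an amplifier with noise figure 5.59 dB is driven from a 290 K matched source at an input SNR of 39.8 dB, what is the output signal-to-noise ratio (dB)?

By definition F = SNR_in/SNR_out, so in dB: SNR_out = SNR_in − NF
SNR_out = 39.8 − 5.59 = 34.21 dB

34.21 dB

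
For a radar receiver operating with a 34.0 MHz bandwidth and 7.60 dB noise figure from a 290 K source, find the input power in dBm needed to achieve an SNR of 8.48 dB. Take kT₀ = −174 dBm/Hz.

Sensitivity = −174 + 10 log₁₀(B) + NF + SNR_min
= −174 + 75.31 + 7.60 + 8.48
= −82.61 dBm → −82.6 dBm

−82.6 dBm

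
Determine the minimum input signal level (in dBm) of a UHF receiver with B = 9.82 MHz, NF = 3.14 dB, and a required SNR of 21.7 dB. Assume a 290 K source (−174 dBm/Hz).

Sensitivity = −174 + 10 log₁₀(B) + NF + SNR_min
= −174 + 69.92 + 3.14 + 21.7
= −79.24 dBm → −79.2 dBm

−79.2 dBm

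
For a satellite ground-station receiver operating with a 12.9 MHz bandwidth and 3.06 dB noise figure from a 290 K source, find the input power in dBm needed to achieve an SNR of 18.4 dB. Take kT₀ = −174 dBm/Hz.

−81.4 dBm

Sensitivity = −174 + 10 log₁₀(B) + NF + SNR_min
= −174 + 71.11 + 3.06 + 18.4
= −81.43 dBm → −81.4 dBm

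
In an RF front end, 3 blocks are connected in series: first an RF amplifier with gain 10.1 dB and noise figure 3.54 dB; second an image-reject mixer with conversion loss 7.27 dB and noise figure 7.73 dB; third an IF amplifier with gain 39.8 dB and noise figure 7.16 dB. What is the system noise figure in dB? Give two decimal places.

6.93 dB

Convert to linear (a loss of L dB is a gain of −L dB): F_i = 10^(NF_i/10), G_i = 10^(G_i,dB/10)
  Stage 1: F_1 = 10^(3.54/10) = 2.259, G_1 = 10^(10.1/10) = 10.23
  Stage 2: F_2 = 10^(7.73/10) = 5.929, G_2 = 10^(−7.27/10) = 0.1875
  Stage 3: F_3 = 10^(7.16/10) = 5.200, G_3 = 10^(39.8/10) = 9550
Friis cascade:
  F = 2.259 + (5.929 − 1)/10.23 + (5.200 − 1)/1.919 = 4.930
NF = 10 log₁₀(4.930) = 6.93 dB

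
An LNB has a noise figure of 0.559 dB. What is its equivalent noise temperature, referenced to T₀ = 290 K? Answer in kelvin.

F = 10^(0.559/10) = 1.13737
T_e = (F − 1)·T₀ = (1.13737 − 1) × 290 = 39.8 K

39.8 K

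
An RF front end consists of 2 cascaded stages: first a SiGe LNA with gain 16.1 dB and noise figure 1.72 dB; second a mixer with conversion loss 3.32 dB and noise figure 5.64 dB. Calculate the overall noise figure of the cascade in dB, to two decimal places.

1.91 dB

Convert to linear (a loss of L dB is a gain of −L dB): F_i = 10^(NF_i/10), G_i = 10^(G_i,dB/10)
  Stage 1: F_1 = 10^(1.72/10) = 1.486, G_1 = 10^(16.1/10) = 40.74
  Stage 2: F_2 = 10^(5.64/10) = 3.664, G_2 = 10^(−3.32/10) = 0.4656
Friis cascade:
  F = 1.486 + (3.664 − 1)/40.74 = 1.551
NF = 10 log₁₀(1.551) = 1.91 dB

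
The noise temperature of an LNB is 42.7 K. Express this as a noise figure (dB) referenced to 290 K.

0.597 dB

F = 1 + T_e/T₀ = 1 + 42.7/290 = 1.14724
NF = 10 log₁₀(1.14724) = 0.597 dB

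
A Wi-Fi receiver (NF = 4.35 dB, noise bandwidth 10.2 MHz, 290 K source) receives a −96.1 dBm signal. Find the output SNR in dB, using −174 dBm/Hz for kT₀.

3.5 dB

Noise floor: N = −174 + 10 log₁₀(B) + NF
10 log₁₀(1.02×10⁷) = 70.09 dB
N = −174 + 70.09 + 4.35 = −99.56 dBm
SNR = P_sig − N = −96.1 − (−99.56) = 3.46 dB → 3.5 dB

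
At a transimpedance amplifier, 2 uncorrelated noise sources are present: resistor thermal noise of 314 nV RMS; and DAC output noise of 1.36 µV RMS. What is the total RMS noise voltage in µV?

1.40 µV

Uncorrelated sources add in power (mean-square): V_tot = √(ΣV_i²)
V_tot = √[(3.14×10⁻⁷)² + (1.36×10⁻⁶)²] = 1.40×10⁻⁶ V = 1.40 µV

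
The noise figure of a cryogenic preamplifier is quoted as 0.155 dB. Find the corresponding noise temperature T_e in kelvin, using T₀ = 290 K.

F = 10^(0.155/10) = 1.03633
T_e = (F − 1)·T₀ = (1.03633 − 1) × 290 = 10.5 K

10.5 K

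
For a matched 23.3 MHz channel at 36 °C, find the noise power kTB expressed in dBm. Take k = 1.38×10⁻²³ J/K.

T = 36 °C + 273.15 = 309.15 K
P_n = kTB = 1.38×10⁻²³ × 309.15 × 2.33×10⁷ = 9.94×10⁻¹⁴ W
In dBm: 10 log₁₀(9.94×10⁻¹⁴ / 10⁻³) = −100.0 dBm

−100.0 dBm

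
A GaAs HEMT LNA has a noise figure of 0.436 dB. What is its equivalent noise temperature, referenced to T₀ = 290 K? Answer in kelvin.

F = 10^(0.436/10) = 1.10561
T_e = (F − 1)·T₀ = (1.10561 − 1) × 290 = 30.6 K

30.6 K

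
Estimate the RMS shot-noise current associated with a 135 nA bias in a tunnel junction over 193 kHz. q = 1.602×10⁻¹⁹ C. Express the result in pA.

91.4 pA

I_n = √(2qI·B)
2qI·B = 2 × 1.602×10⁻¹⁹ × 1.35×10⁻⁷ × 1.93×10⁵ = 8.35×10⁻²¹ A²
I_n = √(8.35×10⁻²¹) = 9.14×10⁻¹¹ A = 91.4 pA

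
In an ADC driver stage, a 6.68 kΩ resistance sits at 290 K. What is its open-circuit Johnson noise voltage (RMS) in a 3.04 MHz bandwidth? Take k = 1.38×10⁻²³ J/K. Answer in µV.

V_n = √(4kTRB)
4kTRB = 4 × 1.38×10⁻²³ × 290 × 6.68×10³ × 3.04×10⁶ = 3.25×10⁻¹⁰ V²
V_n = √(3.25×10⁻¹⁰) = 1.80×10⁻⁵ V = 18.0 µV

18.0 µV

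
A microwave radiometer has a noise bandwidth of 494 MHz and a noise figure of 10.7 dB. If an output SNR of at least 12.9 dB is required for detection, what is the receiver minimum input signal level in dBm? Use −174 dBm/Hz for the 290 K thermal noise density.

Sensitivity = −174 + 10 log₁₀(B) + NF + SNR_min
= −174 + 86.94 + 10.7 + 12.9
= −63.46 dBm → −63.5 dBm

−63.5 dBm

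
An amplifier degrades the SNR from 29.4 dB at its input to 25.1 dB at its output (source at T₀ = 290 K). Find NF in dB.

NF (dB) = SNR_in(dB) − SNR_out(dB) when the source is at T₀
NF = 29.4 − 25.1 = 4.3 dB

4.3 dB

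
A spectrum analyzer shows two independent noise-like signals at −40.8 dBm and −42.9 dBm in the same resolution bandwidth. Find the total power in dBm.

−38.7 dBm

Convert to linear, add, convert back:
P₁ = 8.32×10⁻⁸ W, P₂ = 5.13×10⁻⁸ W
P_tot = 1.34×10⁻⁷ W → 10 log₁₀(P_tot / 10⁻³) = −38.7 dBm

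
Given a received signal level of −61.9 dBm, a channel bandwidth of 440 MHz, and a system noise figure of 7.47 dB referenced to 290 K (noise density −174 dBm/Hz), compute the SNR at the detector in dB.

Noise floor: N = −174 + 10 log₁₀(B) + NF
10 log₁₀(4.40×10⁸) = 86.43 dB
N = −174 + 86.43 + 7.47 = −80.10 dBm
SNR = P_sig − N = −61.9 − (−80.10) = 18.20 dB → 18.2 dB

18.2 dB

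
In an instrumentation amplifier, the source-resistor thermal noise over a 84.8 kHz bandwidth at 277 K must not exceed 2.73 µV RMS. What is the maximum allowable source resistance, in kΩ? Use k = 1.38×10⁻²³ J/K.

Johnson–Nyquist: V_n = √(4kTRB) ⇒ R = V_n² / (4kTB)
4kTB = 4 × 1.38×10⁻²³ × 277 × 8.48×10⁴ = 1.30×10⁻¹⁵
R = (2.73×10⁻⁶)² / 1.30×10⁻¹⁵ = 5.75×10³ Ω = 5.75 kΩ

5.75 kΩ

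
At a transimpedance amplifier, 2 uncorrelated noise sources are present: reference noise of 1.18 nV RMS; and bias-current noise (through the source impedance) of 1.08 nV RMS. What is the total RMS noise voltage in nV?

1.60 nV

Uncorrelated sources add in power (mean-square): V_tot = √(ΣV_i²)
V_tot = √[(1.18×10⁻⁹)² + (1.08×10⁻⁹)²] = 1.60×10⁻⁹ V = 1.60 nV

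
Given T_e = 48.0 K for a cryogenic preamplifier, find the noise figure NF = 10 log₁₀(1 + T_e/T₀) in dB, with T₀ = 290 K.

0.665 dB

F = 1 + T_e/T₀ = 1 + 48.0/290 = 1.16552
NF = 10 log₁₀(1.16552) = 0.665 dB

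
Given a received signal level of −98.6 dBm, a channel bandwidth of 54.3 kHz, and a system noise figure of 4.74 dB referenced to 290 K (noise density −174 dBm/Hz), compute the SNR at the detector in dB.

Noise floor: N = −174 + 10 log₁₀(B) + NF
10 log₁₀(5.43×10⁴) = 47.35 dB
N = −174 + 47.35 + 4.74 = −121.91 dBm
SNR = P_sig − N = −98.6 − (−121.91) = 23.31 dB → 23.3 dB

23.3 dB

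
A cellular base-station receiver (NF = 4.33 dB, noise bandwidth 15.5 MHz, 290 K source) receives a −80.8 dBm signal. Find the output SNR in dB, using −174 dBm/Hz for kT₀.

Noise floor: N = −174 + 10 log₁₀(B) + NF
10 log₁₀(1.55×10⁷) = 71.9 dB
N = −174 + 71.9 + 4.33 = −97.77 dBm
SNR = P_sig − N = −80.8 − (−97.77) = 16.97 dB → 17.0 dB

17.0 dB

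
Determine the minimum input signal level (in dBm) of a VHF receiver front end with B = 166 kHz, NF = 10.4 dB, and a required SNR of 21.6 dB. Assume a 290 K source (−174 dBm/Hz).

−89.8 dBm

Sensitivity = −174 + 10 log₁₀(B) + NF + SNR_min
= −174 + 52.2 + 10.4 + 21.6
= −89.8 dBm → −89.8 dBm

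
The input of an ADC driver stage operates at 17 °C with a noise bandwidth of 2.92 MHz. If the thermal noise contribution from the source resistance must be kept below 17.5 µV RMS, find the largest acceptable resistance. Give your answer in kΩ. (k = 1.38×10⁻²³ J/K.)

T = 17 °C + 273.15 = 290.15 K
Johnson–Nyquist: V_n = √(4kTRB) ⇒ R = V_n² / (4kTB)
4kTB = 4 × 1.38×10⁻²³ × 290.15 × 2.92×10⁶ = 4.68×10⁻¹⁴
R = (1.75×10⁻⁵)² / 4.68×10⁻¹⁴ = 6.55×10³ Ω = 6.55 kΩ

6.55 kΩ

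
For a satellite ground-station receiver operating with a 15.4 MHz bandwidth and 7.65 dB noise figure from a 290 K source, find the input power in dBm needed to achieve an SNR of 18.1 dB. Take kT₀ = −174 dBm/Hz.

Sensitivity = −174 + 10 log₁₀(B) + NF + SNR_min
= −174 + 71.88 + 7.65 + 18.1
= −76.37 dBm → −76.4 dBm

−76.4 dBm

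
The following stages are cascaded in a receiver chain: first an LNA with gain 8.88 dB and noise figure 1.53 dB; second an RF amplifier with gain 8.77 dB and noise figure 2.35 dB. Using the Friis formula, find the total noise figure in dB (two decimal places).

Convert to linear (a loss of L dB is a gain of −L dB): F_i = 10^(NF_i/10), G_i = 10^(G_i,dB/10)
  Stage 1: F_1 = 10^(1.53/10) = 1.422, G_1 = 10^(8.88/10) = 7.727
  Stage 2: F_2 = 10^(2.35/10) = 1.718, G_2 = 10^(8.77/10) = 7.534
Friis cascade:
  F = 1.422 + (1.718 − 1)/7.727 = 1.515
NF = 10 log₁₀(1.515) = 1.80 dB

1.80 dB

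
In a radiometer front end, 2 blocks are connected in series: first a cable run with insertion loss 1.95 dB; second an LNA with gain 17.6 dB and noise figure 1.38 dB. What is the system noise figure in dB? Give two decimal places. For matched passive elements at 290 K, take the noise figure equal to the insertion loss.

Convert to linear (a loss of L dB is a gain of −L dB): F_i = 10^(NF_i/10), G_i = 10^(G_i,dB/10)
  Stage 1: F_1 = 10^(1.95/10) = 1.567, G_1 = 10^(−1.95/10) = 0.6383
  Stage 2: F_2 = 10^(1.38/10) = 1.374, G_2 = 10^(17.6/10) = 57.54
Friis cascade:
  F = 1.567 + (1.374 − 1)/0.6383 = 2.153
NF = 10 log₁₀(2.153) = 3.33 dB

3.33 dB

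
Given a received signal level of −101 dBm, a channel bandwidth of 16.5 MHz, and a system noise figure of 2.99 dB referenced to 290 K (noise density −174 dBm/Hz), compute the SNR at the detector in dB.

Noise floor: N = −174 + 10 log₁₀(B) + NF
10 log₁₀(1.65×10⁷) = 72.17 dB
N = −174 + 72.17 + 2.99 = −98.84 dBm
SNR = P_sig − N = −101 − (−98.84) = −2.16 dB → −2.2 dB

−2.2 dB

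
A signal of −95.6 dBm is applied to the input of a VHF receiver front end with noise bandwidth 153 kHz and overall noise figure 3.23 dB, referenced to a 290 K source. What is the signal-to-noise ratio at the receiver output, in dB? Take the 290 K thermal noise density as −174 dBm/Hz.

Noise floor: N = −174 + 10 log₁₀(B) + NF
10 log₁₀(1.53×10⁵) = 51.85 dB
N = −174 + 51.85 + 3.23 = −118.92 dBm
SNR = P_sig − N = −95.6 − (−118.92) = 23.32 dB → 23.3 dB

23.3 dB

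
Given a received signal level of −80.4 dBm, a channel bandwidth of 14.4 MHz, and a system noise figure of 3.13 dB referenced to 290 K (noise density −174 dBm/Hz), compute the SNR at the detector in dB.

18.9 dB

Noise floor: N = −174 + 10 log₁₀(B) + NF
10 log₁₀(1.44×10⁷) = 71.58 dB
N = −174 + 71.58 + 3.13 = −99.29 dBm
SNR = P_sig − N = −80.4 − (−99.29) = 18.89 dB → 18.9 dB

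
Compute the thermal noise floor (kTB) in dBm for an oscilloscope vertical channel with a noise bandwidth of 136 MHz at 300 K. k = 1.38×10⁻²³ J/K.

−92.5 dBm

P_n = kTB = 1.38×10⁻²³ × 300 × 1.36×10⁸ = 5.63×10⁻¹³ W
In dBm: 10 log₁₀(5.63×10⁻¹³ / 10⁻³) = −92.5 dBm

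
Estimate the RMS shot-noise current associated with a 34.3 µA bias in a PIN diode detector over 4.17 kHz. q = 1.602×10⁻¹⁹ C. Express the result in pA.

I_n = √(2qI·B)
2qI·B = 2 × 1.602×10⁻¹⁹ × 3.43×10⁻⁵ × 4.17×10³ = 4.58×10⁻²⁰ A²
I_n = √(4.58×10⁻²⁰) = 2.14×10⁻¹⁰ A = 214 pA

214 pA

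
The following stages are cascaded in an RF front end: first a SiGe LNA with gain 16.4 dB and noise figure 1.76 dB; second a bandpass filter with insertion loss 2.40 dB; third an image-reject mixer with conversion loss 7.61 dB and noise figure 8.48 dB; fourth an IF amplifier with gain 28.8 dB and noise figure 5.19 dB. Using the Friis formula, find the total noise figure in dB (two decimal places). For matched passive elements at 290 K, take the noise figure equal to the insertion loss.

3.59 dB

Convert to linear (a loss of L dB is a gain of −L dB): F_i = 10^(NF_i/10), G_i = 10^(G_i,dB/10)
  Stage 1: F_1 = 10^(1.76/10) = 1.500, G_1 = 10^(16.4/10) = 43.65
  Stage 2: F_2 = 10^(2.40/10) = 1.738, G_2 = 10^(−2.40/10) = 0.5754
  Stage 3: F_3 = 10^(8.48/10) = 7.047, G_3 = 10^(−7.61/10) = 0.1734
  Stage 4: F_4 = 10^(5.19/10) = 3.304, G_4 = 10^(28.8/10) = 758.6
Friis cascade:
  F = 1.500 + (1.738 − 1)/43.65 + (7.047 − 1)/25.12 + (3.304 − 1)/4.355 = 2.286
NF = 10 log₁₀(2.286) = 3.59 dB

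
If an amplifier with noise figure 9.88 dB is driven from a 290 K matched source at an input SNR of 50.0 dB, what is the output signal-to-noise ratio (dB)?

40.12 dB

By definition F = SNR_in/SNR_out, so in dB: SNR_out = SNR_in − NF
SNR_out = 50.0 − 9.88 = 40.12 dB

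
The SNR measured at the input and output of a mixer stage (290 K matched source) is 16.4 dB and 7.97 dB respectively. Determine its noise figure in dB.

8.43 dB

NF (dB) = SNR_in(dB) − SNR_out(dB) when the source is at T₀
NF = 16.4 − 7.97 = 8.43 dB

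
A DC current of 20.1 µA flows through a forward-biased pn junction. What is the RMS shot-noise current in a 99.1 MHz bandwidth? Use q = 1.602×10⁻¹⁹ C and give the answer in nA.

I_n = √(2qI·B)
2qI·B = 2 × 1.602×10⁻¹⁹ × 2.01×10⁻⁵ × 9.91×10⁷ = 6.38×10⁻¹⁶ A²
I_n = √(6.38×10⁻¹⁶) = 2.53×10⁻⁸ A = 25.3 nA

25.3 nA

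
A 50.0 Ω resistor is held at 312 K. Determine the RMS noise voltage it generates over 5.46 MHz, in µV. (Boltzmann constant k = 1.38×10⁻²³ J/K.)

V_n = √(4kTRB)
4kTRB = 4 × 1.38×10⁻²³ × 312 × 5.00×10¹ × 5.46×10⁶ = 4.70×10⁻¹² V²
V_n = √(4.70×10⁻¹²) = 2.17×10⁻⁶ V = 2.17 µV

2.17 µV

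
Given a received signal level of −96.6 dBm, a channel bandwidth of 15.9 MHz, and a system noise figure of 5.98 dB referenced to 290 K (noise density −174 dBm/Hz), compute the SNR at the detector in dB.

−0.6 dB

Noise floor: N = −174 + 10 log₁₀(B) + NF
10 log₁₀(1.59×10⁷) = 72.01 dB
N = −174 + 72.01 + 5.98 = −96.01 dBm
SNR = P_sig − N = −96.6 − (−96.01) = −0.59 dB → −0.6 dB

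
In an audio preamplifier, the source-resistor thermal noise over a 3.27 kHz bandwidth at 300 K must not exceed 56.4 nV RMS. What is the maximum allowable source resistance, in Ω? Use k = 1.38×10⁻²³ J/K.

Johnson–Nyquist: V_n = √(4kTRB) ⇒ R = V_n² / (4kTB)
4kTB = 4 × 1.38×10⁻²³ × 300 × 3.27×10³ = 5.42×10⁻¹⁷
R = (5.64×10⁻⁸)² / 5.42×10⁻¹⁷ = 5.87×10¹ Ω = 58.7 Ω

58.7 Ω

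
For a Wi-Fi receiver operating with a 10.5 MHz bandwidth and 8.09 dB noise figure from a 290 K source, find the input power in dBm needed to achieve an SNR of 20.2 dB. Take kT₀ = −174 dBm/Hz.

−75.5 dBm

Sensitivity = −174 + 10 log₁₀(B) + NF + SNR_min
= −174 + 70.21 + 8.09 + 20.2
= −75.50 dBm → −75.5 dBm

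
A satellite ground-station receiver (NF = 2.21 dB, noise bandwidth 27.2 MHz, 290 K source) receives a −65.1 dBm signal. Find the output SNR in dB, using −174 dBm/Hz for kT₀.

Noise floor: N = −174 + 10 log₁₀(B) + NF
10 log₁₀(2.72×10⁷) = 74.35 dB
N = −174 + 74.35 + 2.21 = −97.44 dBm
SNR = P_sig − N = −65.1 − (−97.44) = 32.34 dB → 32.3 dB

32.3 dB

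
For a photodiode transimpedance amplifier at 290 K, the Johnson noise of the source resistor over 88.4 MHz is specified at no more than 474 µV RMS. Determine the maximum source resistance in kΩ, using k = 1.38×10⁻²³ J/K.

159 kΩ

Johnson–Nyquist: V_n = √(4kTRB) ⇒ R = V_n² / (4kTB)
4kTB = 4 × 1.38×10⁻²³ × 290 × 8.84×10⁷ = 1.42×10⁻¹²
R = (4.74×10⁻⁴)² / 1.42×10⁻¹² = 1.59×10⁵ Ω = 159 kΩ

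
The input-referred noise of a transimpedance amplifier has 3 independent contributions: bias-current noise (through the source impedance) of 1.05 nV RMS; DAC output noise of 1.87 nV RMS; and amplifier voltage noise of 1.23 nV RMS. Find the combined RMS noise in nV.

2.47 nV

Uncorrelated sources add in power (mean-square): V_tot = √(ΣV_i²)
V_tot = √[(1.05×10⁻⁹)² + (1.87×10⁻⁹)² + (1.23×10⁻⁹)²] = 2.47×10⁻⁹ V = 2.47 nV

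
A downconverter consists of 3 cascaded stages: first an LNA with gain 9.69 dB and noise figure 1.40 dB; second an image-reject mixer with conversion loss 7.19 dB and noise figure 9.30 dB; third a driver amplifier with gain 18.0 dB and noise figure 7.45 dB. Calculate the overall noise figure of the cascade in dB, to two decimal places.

6.77 dB

Convert to linear (a loss of L dB is a gain of −L dB): F_i = 10^(NF_i/10), G_i = 10^(G_i,dB/10)
  Stage 1: F_1 = 10^(1.40/10) = 1.380, G_1 = 10^(9.69/10) = 9.311
  Stage 2: F_2 = 10^(9.30/10) = 8.511, G_2 = 10^(−7.19/10) = 0.1910
  Stage 3: F_3 = 10^(7.45/10) = 5.559, G_3 = 10^(18.0/10) = 63.10
Friis cascade:
  F = 1.380 + (8.511 − 1)/9.311 + (5.559 − 1)/1.778 = 4.751
NF = 10 log₁₀(4.751) = 6.77 dB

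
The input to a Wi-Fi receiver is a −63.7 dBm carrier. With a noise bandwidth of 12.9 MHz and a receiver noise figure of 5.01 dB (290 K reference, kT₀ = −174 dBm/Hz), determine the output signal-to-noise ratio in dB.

34.2 dB

Noise floor: N = −174 + 10 log₁₀(B) + NF
10 log₁₀(1.29×10⁷) = 71.11 dB
N = −174 + 71.11 + 5.01 = −97.88 dBm
SNR = P_sig − N = −63.7 − (−97.88) = 34.18 dB → 34.2 dB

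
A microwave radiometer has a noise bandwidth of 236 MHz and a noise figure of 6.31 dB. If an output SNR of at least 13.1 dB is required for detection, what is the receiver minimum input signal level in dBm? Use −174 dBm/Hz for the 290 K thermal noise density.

Sensitivity = −174 + 10 log₁₀(B) + NF + SNR_min
= −174 + 83.73 + 6.31 + 13.1
= −70.86 dBm → −70.9 dBm

−70.9 dBm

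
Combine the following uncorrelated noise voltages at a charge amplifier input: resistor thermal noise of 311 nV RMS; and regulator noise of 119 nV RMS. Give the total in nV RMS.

333 nV

Uncorrelated sources add in power (mean-square): V_tot = √(ΣV_i²)
V_tot = √[(3.11×10⁻⁷)² + (1.19×10⁻⁷)²] = 3.33×10⁻⁷ V = 333 nV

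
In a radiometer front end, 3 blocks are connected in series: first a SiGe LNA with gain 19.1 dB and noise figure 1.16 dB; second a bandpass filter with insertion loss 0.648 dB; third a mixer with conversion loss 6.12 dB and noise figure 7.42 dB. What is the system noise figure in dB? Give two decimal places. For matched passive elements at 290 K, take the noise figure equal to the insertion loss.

1.38 dB

Convert to linear (a loss of L dB is a gain of −L dB): F_i = 10^(NF_i/10), G_i = 10^(G_i,dB/10)
  Stage 1: F_1 = 10^(1.16/10) = 1.306, G_1 = 10^(19.1/10) = 81.28
  Stage 2: F_2 = 10^(0.648/10) = 1.161, G_2 = 10^(−0.648/10) = 0.8614
  Stage 3: F_3 = 10^(7.42/10) = 5.521, G_3 = 10^(−6.12/10) = 0.2443
Friis cascade:
  F = 1.306 + (1.161 − 1)/81.28 + (5.521 − 1)/70.02 = 1.373
NF = 10 log₁₀(1.373) = 1.38 dB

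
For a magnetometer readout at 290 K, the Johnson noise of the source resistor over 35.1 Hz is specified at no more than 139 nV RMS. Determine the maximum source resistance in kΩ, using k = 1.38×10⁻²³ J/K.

34.4 kΩ

Johnson–Nyquist: V_n = √(4kTRB) ⇒ R = V_n² / (4kTB)
4kTB = 4 × 1.38×10⁻²³ × 290 × 3.51×10¹ = 5.62×10⁻¹⁹
R = (1.39×10⁻⁷)² / 5.62×10⁻¹⁹ = 3.44×10⁴ Ω = 34.4 kΩ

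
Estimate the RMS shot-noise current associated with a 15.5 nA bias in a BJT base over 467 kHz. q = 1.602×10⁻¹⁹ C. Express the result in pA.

48.2 pA

I_n = √(2qI·B)
2qI·B = 2 × 1.602×10⁻¹⁹ × 1.55×10⁻⁸ × 4.67×10⁵ = 2.32×10⁻²¹ A²
I_n = √(2.32×10⁻²¹) = 4.82×10⁻¹¹ A = 48.2 pA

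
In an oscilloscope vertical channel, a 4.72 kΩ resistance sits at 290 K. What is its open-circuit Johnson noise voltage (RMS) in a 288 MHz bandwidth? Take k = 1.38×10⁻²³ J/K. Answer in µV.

148 µV

V_n = √(4kTRB)
4kTRB = 4 × 1.38×10⁻²³ × 290 × 4.72×10³ × 2.88×10⁸ = 2.18×10⁻⁸ V²
V_n = √(2.18×10⁻⁸) = 1.48×10⁻⁴ V = 148 µV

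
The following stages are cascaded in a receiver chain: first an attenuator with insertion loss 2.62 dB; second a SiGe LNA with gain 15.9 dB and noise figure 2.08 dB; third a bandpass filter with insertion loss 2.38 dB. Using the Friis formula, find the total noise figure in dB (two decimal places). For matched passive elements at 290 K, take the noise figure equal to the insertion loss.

Convert to linear (a loss of L dB is a gain of −L dB): F_i = 10^(NF_i/10), G_i = 10^(G_i,dB/10)
  Stage 1: F_1 = 10^(2.62/10) = 1.828, G_1 = 10^(−2.62/10) = 0.5470
  Stage 2: F_2 = 10^(2.08/10) = 1.614, G_2 = 10^(15.9/10) = 38.90
  Stage 3: F_3 = 10^(2.38/10) = 1.730, G_3 = 10^(−2.38/10) = 0.5781
Friis cascade:
  F = 1.828 + (1.614 − 1)/0.5470 + (1.730 − 1)/21.28 = 2.986
NF = 10 log₁₀(2.986) = 4.75 dB

4.75 dB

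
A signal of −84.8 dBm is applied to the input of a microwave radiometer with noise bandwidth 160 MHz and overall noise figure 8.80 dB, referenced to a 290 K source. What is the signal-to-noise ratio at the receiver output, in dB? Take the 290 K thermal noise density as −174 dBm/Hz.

−1.6 dB

Noise floor: N = −174 + 10 log₁₀(B) + NF
10 log₁₀(1.60×10⁸) = 82.04 dB
N = −174 + 82.04 + 8.80 = −83.16 dBm
SNR = P_sig − N = −84.8 − (−83.16) = −1.64 dB → −1.6 dB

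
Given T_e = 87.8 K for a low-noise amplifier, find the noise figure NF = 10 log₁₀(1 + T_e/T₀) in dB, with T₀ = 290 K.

1.15 dB

F = 1 + T_e/T₀ = 1 + 87.8/290 = 1.30276
NF = 10 log₁₀(1.30276) = 1.15 dB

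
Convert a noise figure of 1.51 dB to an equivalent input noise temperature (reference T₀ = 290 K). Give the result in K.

F = 10^(1.51/10) = 1.41579
T_e = (F − 1)·T₀ = (1.41579 − 1) × 290 = 121 K

121 K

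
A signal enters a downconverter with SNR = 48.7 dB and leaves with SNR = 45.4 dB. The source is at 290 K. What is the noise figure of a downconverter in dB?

NF (dB) = SNR_in(dB) − SNR_out(dB) when the source is at T₀
NF = 48.7 − 45.4 = 3.3 dB

3.3 dB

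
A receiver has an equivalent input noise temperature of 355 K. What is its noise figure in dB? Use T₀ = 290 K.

3.47 dB

F = 1 + T_e/T₀ = 1 + 355/290 = 2.22414
NF = 10 log₁₀(2.22414) = 3.47 dB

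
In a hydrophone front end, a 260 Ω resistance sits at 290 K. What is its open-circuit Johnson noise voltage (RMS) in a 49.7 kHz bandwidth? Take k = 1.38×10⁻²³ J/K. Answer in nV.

455 nV

V_n = √(4kTRB)
4kTRB = 4 × 1.38×10⁻²³ × 290 × 2.60×10² × 4.97×10⁴ = 2.07×10⁻¹³ V²
V_n = √(2.07×10⁻¹³) = 4.55×10⁻⁷ V = 455 nV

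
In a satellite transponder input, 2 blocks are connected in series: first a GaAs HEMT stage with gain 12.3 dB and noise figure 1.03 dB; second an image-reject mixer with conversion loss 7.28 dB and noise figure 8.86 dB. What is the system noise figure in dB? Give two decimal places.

2.21 dB

Convert to linear (a loss of L dB is a gain of −L dB): F_i = 10^(NF_i/10), G_i = 10^(G_i,dB/10)
  Stage 1: F_1 = 10^(1.03/10) = 1.268, G_1 = 10^(12.3/10) = 16.98
  Stage 2: F_2 = 10^(8.86/10) = 7.691, G_2 = 10^(−7.28/10) = 0.1871
Friis cascade:
  F = 1.268 + (7.691 − 1)/16.98 = 1.662
NF = 10 log₁₀(1.662) = 2.21 dB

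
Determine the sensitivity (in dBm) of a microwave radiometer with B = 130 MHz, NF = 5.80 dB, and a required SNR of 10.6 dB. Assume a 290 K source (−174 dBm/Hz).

Sensitivity = −174 + 10 log₁₀(B) + NF + SNR_min
= −174 + 81.14 + 5.80 + 10.6
= −76.46 dBm → −76.5 dBm

−76.5 dBm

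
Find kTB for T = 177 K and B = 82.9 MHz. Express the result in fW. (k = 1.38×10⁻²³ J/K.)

P_n = kTB = 1.38×10⁻²³ × 177 × 8.29×10⁷ = 2.02×10⁻¹³ W = 202 fW

202 fW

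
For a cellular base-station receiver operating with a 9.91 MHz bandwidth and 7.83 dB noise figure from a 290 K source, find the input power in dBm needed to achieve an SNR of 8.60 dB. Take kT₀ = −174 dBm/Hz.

−87.6 dBm

Sensitivity = −174 + 10 log₁₀(B) + NF + SNR_min
= −174 + 69.96 + 7.83 + 8.60
= −87.61 dBm → −87.6 dBm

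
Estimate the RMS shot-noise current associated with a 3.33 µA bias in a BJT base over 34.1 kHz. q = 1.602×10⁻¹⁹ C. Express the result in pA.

I_n = √(2qI·B)
2qI·B = 2 × 1.602×10⁻¹⁹ × 3.33×10⁻⁶ × 3.41×10⁴ = 3.64×10⁻²⁰ A²
I_n = √(3.64×10⁻²⁰) = 1.91×10⁻¹⁰ A = 191 pA

191 pA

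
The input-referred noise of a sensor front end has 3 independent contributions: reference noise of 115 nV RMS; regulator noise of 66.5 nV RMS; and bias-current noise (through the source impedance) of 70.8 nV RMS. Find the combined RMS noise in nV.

151 nV

Uncorrelated sources add in power (mean-square): V_tot = √(ΣV_i²)
V_tot = √[(1.15×10⁻⁷)² + (6.65×10⁻⁸)² + (7.08×10⁻⁸)²] = 1.51×10⁻⁷ V = 151 nV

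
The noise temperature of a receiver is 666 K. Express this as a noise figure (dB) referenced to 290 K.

F = 1 + T_e/T₀ = 1 + 666/290 = 3.29655
NF = 10 log₁₀(3.29655) = 5.18 dB

5.18 dB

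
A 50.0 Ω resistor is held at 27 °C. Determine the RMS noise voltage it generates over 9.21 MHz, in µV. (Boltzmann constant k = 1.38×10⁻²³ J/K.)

2.76 µV

T = 27 °C + 273.15 = 300.15 K
V_n = √(4kTRB)
4kTRB = 4 × 1.38×10⁻²³ × 300.15 × 5.00×10¹ × 9.21×10⁶ = 7.63×10⁻¹² V²
V_n = √(7.63×10⁻¹²) = 2.76×10⁻⁶ V = 2.76 µV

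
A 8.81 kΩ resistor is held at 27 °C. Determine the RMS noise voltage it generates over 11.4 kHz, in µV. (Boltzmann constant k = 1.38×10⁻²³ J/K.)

1.29 µV

T = 27 °C + 273.15 = 300.15 K
V_n = √(4kTRB)
4kTRB = 4 × 1.38×10⁻²³ × 300.15 × 8.81×10³ × 1.14×10⁴ = 1.66×10⁻¹² V²
V_n = √(1.66×10⁻¹²) = 1.29×10⁻⁶ V = 1.29 µV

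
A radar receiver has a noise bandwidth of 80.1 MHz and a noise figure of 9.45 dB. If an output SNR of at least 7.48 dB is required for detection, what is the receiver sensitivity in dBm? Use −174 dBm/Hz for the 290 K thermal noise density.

Sensitivity = −174 + 10 log₁₀(B) + NF + SNR_min
= −174 + 79.04 + 9.45 + 7.48
= −78.03 dBm → −78.0 dBm

−78.0 dBm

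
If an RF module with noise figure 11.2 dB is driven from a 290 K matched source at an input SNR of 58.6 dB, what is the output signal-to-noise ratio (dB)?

47.4 dB

By definition F = SNR_in/SNR_out, so in dB: SNR_out = SNR_in − NF
SNR_out = 58.6 − 11.2 = 47.4 dB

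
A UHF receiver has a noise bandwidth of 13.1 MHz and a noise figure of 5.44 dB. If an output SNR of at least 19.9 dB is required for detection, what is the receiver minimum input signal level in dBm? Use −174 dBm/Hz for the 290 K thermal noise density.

−77.5 dBm

Sensitivity = −174 + 10 log₁₀(B) + NF + SNR_min
= −174 + 71.17 + 5.44 + 19.9
= −77.49 dBm → −77.5 dBm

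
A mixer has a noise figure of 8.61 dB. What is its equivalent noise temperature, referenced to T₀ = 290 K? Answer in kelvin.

1816 K

F = 10^(8.61/10) = 7.26106
T_e = (F − 1)·T₀ = (7.26106 − 1) × 290 = 1816 K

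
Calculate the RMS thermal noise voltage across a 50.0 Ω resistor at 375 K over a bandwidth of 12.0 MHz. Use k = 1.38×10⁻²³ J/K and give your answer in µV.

3.52 µV

V_n = √(4kTRB)
4kTRB = 4 × 1.38×10⁻²³ × 375 × 5.00×10¹ × 1.20×10⁷ = 1.24×10⁻¹¹ V²
V_n = √(1.24×10⁻¹¹) = 3.52×10⁻⁶ V = 3.52 µV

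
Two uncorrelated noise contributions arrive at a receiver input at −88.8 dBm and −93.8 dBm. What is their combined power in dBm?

Convert to linear, add, convert back:
P₁ = 1.32×10⁻¹² W, P₂ = 4.17×10⁻¹³ W
P_tot = 1.74×10⁻¹² W → 10 log₁₀(P_tot / 10⁻³) = −87.6 dBm

−87.6 dBm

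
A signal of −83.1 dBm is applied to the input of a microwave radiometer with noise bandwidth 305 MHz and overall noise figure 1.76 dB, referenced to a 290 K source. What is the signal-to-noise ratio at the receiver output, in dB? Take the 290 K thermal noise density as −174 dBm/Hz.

4.3 dB

Noise floor: N = −174 + 10 log₁₀(B) + NF
10 log₁₀(3.05×10⁸) = 84.84 dB
N = −174 + 84.84 + 1.76 = −87.40 dBm
SNR = P_sig − N = −83.1 − (−87.40) = 4.30 dB → 4.3 dB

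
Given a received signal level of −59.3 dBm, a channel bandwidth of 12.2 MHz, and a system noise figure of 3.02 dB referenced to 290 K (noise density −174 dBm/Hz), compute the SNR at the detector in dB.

40.8 dB

Noise floor: N = −174 + 10 log₁₀(B) + NF
10 log₁₀(1.22×10⁷) = 70.86 dB
N = −174 + 70.86 + 3.02 = −100.12 dBm
SNR = P_sig − N = −59.3 − (−100.12) = 40.82 dB → 40.8 dB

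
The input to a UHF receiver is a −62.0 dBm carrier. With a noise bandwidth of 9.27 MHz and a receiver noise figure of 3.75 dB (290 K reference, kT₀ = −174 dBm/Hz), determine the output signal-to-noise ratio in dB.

Noise floor: N = −174 + 10 log₁₀(B) + NF
10 log₁₀(9.27×10⁶) = 69.67 dB
N = −174 + 69.67 + 3.75 = −100.58 dBm
SNR = P_sig − N = −62.0 − (−100.58) = 38.58 dB → 38.6 dB

38.6 dB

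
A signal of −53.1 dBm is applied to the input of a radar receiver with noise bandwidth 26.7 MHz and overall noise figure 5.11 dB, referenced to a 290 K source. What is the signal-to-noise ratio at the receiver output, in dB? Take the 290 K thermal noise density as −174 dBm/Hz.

Noise floor: N = −174 + 10 log₁₀(B) + NF
10 log₁₀(2.67×10⁷) = 74.27 dB
N = −174 + 74.27 + 5.11 = −94.62 dBm
SNR = P_sig − N = −53.1 − (−94.62) = 41.52 dB → 41.5 dB

41.5 dB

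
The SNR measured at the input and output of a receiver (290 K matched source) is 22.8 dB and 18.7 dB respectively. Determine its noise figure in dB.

4.1 dB

NF (dB) = SNR_in(dB) − SNR_out(dB) when the source is at T₀
NF = 22.8 − 18.7 = 4.1 dB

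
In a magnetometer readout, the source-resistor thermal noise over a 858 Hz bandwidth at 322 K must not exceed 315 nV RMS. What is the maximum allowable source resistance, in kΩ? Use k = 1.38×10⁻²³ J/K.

6.51 kΩ

Johnson–Nyquist: V_n = √(4kTRB) ⇒ R = V_n² / (4kTB)
4kTB = 4 × 1.38×10⁻²³ × 322 × 8.58×10² = 1.53×10⁻¹⁷
R = (3.15×10⁻⁷)² / 1.53×10⁻¹⁷ = 6.51×10³ Ω = 6.51 kΩ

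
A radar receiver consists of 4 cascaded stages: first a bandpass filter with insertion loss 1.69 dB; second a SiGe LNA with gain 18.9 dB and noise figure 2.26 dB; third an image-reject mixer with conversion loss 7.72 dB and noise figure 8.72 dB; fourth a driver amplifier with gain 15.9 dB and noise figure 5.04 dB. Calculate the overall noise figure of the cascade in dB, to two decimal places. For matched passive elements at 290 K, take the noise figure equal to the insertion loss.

Convert to linear (a loss of L dB is a gain of −L dB): F_i = 10^(NF_i/10), G_i = 10^(G_i,dB/10)
  Stage 1: F_1 = 10^(1.69/10) = 1.476, G_1 = 10^(−1.69/10) = 0.6776
  Stage 2: F_2 = 10^(2.26/10) = 1.683, G_2 = 10^(18.9/10) = 77.62
  Stage 3: F_3 = 10^(8.72/10) = 7.447, G_3 = 10^(−7.72/10) = 0.1690
  Stage 4: F_4 = 10^(5.04/10) = 3.192, G_4 = 10^(15.9/10) = 38.90
Friis cascade:
  F = 1.476 + (1.683 − 1)/0.6776 + (7.447 − 1)/52.60 + (3.192 − 1)/8.892 = 2.852
NF = 10 log₁₀(2.852) = 4.55 dB

4.55 dB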